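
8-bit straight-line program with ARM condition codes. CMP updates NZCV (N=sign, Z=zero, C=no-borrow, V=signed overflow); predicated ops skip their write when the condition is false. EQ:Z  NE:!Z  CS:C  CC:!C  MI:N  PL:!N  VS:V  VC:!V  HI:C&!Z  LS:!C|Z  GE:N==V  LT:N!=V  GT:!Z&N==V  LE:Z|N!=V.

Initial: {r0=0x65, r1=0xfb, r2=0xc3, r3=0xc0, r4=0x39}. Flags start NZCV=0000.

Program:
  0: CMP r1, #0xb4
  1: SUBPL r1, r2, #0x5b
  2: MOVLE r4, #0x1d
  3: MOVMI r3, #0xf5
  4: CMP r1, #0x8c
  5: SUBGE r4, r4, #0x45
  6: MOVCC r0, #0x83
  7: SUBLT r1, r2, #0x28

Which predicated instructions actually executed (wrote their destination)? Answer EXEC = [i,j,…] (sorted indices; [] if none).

EXEC = [1,5,6]

[0] flags=0010 → (cmp)
[1] flags=0010 PL?T → r1=0x68
[2] flags=0010 LE?F → skip
[3] flags=0010 MI?F → skip
[4] flags=1001 → (cmp)
[5] flags=1001 GE?T → r4=0xf4
[6] flags=1001 CC?T → r0=0x83
[7] flags=1001 LT?F → skip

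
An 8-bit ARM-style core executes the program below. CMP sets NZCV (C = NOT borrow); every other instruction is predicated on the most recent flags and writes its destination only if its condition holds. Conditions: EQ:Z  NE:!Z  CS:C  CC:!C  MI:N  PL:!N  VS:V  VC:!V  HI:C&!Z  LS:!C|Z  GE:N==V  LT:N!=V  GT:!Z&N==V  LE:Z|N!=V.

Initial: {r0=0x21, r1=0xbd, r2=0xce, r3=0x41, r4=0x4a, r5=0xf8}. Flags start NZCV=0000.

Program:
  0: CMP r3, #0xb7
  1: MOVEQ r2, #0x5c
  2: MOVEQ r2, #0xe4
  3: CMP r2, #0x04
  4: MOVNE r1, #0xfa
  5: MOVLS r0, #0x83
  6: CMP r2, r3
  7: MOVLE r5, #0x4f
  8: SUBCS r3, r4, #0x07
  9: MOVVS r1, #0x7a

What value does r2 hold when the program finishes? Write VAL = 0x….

0: ✓ CMP  NZCV=1001
1: · MOVEQ
2: · MOVEQ
3: ✓ CMP  NZCV=1010
4: ✓ MOVNE  r1←0xfa
5: · MOVLS
6: ✓ CMP  NZCV=1010
7: ✓ MOVLE  r5←0x4f
8: ✓ SUBCS  r3←0x43
9: · MOVVS

VAL = 0xce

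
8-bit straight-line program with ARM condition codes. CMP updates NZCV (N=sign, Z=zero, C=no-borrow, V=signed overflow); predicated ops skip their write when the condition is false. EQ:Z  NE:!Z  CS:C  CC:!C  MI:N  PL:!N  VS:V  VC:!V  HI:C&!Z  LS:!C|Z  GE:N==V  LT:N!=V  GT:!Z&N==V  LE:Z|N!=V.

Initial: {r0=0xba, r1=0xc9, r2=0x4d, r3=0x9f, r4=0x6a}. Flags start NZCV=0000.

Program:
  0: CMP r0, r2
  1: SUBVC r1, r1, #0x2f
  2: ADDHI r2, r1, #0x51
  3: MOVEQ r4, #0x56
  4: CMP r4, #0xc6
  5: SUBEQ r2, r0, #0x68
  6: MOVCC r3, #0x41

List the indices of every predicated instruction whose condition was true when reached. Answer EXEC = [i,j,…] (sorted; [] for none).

EXEC = [2,6]

0: ✓ CMP  NZCV=0011
1: · SUBVC
2: ✓ ADDHI  r2←0x1a
3: · MOVEQ
4: ✓ CMP  NZCV=1001
5: · SUBEQ
6: ✓ MOVCC  r3←0x41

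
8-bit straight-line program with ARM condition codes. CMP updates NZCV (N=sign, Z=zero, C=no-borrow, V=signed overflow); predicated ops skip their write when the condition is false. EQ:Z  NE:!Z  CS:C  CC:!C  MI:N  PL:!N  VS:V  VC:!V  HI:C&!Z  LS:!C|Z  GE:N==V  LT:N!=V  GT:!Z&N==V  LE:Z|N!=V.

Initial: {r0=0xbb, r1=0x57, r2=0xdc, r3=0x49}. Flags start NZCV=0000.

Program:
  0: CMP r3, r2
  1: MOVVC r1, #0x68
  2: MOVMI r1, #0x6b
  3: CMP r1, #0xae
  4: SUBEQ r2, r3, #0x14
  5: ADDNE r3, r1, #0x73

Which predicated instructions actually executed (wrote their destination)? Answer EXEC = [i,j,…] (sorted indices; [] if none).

EXEC = [1,5]

[0] flags=0000 → (cmp)
[1] flags=0000 VC?T → r1=0x68
[2] flags=0000 MI?F → skip
[3] flags=1001 → (cmp)
[4] flags=1001 EQ?F → skip
[5] flags=1001 NE?T → r3=0xdb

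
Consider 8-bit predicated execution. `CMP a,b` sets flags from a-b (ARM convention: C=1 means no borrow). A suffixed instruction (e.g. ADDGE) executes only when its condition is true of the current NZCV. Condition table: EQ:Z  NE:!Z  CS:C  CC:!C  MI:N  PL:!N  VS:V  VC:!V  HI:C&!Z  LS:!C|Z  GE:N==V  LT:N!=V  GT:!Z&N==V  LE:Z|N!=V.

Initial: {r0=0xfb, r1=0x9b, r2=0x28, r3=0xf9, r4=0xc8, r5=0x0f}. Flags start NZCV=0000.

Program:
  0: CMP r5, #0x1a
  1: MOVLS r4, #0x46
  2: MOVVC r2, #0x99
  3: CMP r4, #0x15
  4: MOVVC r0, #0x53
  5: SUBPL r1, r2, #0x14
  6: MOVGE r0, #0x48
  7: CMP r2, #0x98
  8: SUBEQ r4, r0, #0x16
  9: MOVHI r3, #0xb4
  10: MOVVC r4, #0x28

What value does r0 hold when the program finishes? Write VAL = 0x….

0: ✓ CMP  NZCV=1000
1: ✓ MOVLS  r4←0x46
2: ✓ MOVVC  r2←0x99
3: ✓ CMP  NZCV=0010
4: ✓ MOVVC  r0←0x53
5: ✓ SUBPL  r1←0x85
6: ✓ MOVGE  r0←0x48
7: ✓ CMP  NZCV=0010
8: · SUBEQ
9: ✓ MOVHI  r3←0xb4
10: ✓ MOVVC  r4←0x28

VAL = 0x48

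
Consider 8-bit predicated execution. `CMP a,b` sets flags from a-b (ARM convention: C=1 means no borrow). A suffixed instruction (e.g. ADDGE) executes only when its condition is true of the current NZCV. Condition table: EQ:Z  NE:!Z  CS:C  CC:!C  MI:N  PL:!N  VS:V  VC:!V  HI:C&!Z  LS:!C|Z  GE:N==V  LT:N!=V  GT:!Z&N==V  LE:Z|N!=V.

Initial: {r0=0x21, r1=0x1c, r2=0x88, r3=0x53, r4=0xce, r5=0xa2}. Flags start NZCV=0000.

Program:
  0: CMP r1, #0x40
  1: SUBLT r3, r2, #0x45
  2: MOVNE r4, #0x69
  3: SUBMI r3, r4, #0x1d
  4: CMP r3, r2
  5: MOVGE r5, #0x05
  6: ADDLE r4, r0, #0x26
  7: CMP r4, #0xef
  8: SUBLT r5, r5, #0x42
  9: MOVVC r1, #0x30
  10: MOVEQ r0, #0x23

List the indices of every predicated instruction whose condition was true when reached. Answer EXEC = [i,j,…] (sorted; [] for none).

[0] flags=1000 → (cmp)
[1] flags=1000 LT?T → r3=0x43
[2] flags=1000 NE?T → r4=0x69
[3] flags=1000 MI?T → r3=0x4c
[4] flags=1001 → (cmp)
[5] flags=1001 GE?T → r5=0x05
[6] flags=1001 LE?F → skip
[7] flags=0000 → (cmp)
[8] flags=0000 LT?F → skip
[9] flags=0000 VC?T → r1=0x30
[10] flags=0000 EQ?F → skip

EXEC = [1,2,3,5,9]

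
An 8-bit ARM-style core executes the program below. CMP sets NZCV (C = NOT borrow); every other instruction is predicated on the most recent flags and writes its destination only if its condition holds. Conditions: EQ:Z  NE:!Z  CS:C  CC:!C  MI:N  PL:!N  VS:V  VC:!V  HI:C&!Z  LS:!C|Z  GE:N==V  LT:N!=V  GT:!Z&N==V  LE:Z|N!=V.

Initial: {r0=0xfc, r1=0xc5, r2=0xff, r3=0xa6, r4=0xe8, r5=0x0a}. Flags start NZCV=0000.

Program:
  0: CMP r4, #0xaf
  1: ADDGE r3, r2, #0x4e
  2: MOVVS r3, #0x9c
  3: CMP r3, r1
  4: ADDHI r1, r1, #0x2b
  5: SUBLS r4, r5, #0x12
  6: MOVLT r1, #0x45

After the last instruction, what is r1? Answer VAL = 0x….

VAL = 0xc5

0: ✓ CMP  NZCV=0010
1: ✓ ADDGE  r3←0x4d
2: · MOVVS
3: ✓ CMP  NZCV=1001
4: · ADDHI
5: ✓ SUBLS  r4←0xf8
6: · MOVLT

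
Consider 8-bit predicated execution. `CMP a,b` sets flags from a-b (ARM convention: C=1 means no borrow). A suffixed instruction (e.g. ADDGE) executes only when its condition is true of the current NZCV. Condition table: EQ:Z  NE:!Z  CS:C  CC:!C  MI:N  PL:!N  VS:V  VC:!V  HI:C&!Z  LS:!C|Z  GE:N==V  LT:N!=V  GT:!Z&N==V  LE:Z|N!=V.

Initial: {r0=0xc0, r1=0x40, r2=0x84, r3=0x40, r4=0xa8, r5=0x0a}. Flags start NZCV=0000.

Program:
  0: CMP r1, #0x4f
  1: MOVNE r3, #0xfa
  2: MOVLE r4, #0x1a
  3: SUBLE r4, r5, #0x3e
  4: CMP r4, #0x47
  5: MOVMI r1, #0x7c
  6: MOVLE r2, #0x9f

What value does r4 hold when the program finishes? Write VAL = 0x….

[0] flags=1000 → (cmp)
[1] flags=1000 NE?T → r3=0xfa
[2] flags=1000 LE?T → r4=0x1a
[3] flags=1000 LE?T → r4=0xcc
[4] flags=1010 → (cmp)
[5] flags=1010 MI?T → r1=0x7c
[6] flags=1010 LE?T → r2=0x9f

VAL = 0xcc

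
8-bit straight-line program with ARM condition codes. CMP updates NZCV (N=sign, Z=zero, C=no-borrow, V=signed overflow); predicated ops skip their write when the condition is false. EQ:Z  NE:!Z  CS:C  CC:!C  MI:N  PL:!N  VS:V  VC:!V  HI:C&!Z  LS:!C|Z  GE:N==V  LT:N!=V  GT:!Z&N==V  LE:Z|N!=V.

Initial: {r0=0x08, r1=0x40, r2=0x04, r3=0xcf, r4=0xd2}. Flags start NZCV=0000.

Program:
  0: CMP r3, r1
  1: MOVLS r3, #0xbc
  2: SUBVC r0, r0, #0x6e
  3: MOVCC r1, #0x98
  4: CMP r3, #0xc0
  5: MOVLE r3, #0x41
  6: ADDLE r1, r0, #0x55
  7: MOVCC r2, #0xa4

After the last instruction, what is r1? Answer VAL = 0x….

VAL = 0x40

0: ✓ CMP  NZCV=1010
1: · MOVLS
2: ✓ SUBVC  r0←0x9a
3: · MOVCC
4: ✓ CMP  NZCV=0010
5: · MOVLE
6: · ADDLE
7: · MOVCC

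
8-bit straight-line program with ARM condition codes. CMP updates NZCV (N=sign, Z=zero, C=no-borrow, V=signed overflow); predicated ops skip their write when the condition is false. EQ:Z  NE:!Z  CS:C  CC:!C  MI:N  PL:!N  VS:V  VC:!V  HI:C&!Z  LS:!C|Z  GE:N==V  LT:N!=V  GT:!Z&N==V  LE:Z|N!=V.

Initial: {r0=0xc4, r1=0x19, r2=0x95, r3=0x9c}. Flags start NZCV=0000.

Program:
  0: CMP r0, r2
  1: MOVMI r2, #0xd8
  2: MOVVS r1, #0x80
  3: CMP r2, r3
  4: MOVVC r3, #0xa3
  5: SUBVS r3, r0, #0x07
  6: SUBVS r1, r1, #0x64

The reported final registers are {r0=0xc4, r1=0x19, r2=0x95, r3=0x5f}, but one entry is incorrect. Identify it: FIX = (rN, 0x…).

FIX = (r3, 0xa3)

[0] flags=0010 → (cmp)
[1] flags=0010 MI?F → skip
[2] flags=0010 VS?F → skip
[3] flags=1000 → (cmp)
[4] flags=1000 VC?T → r3=0xa3
[5] flags=1000 VS?F → skip
[6] flags=1000 VS?F → skip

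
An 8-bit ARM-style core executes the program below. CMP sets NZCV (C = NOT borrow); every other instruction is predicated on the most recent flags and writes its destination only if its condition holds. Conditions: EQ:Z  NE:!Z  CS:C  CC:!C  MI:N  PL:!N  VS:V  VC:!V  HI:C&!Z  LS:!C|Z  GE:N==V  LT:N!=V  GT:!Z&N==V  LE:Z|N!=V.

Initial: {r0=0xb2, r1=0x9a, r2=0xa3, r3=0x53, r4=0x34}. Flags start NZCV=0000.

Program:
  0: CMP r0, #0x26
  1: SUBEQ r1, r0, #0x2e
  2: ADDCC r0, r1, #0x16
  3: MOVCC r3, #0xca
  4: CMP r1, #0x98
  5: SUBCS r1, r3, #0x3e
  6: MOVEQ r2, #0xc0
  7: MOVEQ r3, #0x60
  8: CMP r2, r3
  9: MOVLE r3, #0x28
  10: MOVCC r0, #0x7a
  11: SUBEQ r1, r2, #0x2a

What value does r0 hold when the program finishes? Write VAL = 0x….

[0] flags=1010 → (cmp)
[1] flags=1010 EQ?F → skip
[2] flags=1010 CC?F → skip
[3] flags=1010 CC?F → skip
[4] flags=0010 → (cmp)
[5] flags=0010 CS?T → r1=0x15
[6] flags=0010 EQ?F → skip
[7] flags=0010 EQ?F → skip
[8] flags=0011 → (cmp)
[9] flags=0011 LE?T → r3=0x28
[10] flags=0011 CC?F → skip
[11] flags=0011 EQ?F → skip

VAL = 0xb2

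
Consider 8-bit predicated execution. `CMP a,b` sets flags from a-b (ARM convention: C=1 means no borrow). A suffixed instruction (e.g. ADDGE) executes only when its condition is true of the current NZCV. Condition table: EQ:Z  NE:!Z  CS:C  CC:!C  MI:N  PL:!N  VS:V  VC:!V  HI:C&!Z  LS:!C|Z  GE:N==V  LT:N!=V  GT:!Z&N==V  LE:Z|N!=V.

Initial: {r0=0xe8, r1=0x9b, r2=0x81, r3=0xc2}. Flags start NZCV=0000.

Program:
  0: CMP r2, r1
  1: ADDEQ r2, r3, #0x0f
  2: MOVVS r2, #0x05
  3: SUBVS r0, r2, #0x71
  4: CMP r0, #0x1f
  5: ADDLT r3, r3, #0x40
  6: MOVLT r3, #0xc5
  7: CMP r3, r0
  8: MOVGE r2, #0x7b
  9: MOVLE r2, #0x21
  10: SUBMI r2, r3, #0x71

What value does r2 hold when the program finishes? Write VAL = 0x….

[0] flags=1000 → (cmp)
[1] flags=1000 EQ?F → skip
[2] flags=1000 VS?F → skip
[3] flags=1000 VS?F → skip
[4] flags=1010 → (cmp)
[5] flags=1010 LT?T → r3=0x02
[6] flags=1010 LT?T → r3=0xc5
[7] flags=1000 → (cmp)
[8] flags=1000 GE?F → skip
[9] flags=1000 LE?T → r2=0x21
[10] flags=1000 MI?T → r2=0x54

VAL = 0x54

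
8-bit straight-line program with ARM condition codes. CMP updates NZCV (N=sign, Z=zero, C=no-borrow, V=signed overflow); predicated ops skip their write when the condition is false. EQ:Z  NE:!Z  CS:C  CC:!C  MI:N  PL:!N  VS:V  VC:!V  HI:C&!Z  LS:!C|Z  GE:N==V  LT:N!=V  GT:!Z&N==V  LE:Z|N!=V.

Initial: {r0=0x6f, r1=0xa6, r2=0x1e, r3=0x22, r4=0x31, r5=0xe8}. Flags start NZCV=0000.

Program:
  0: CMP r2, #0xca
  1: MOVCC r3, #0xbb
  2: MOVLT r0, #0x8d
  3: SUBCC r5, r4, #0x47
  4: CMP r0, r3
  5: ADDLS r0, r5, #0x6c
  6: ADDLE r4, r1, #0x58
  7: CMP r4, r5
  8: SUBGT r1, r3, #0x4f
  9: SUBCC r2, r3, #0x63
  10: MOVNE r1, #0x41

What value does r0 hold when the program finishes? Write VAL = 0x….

VAL = 0x56

[0] flags=0000 → (cmp)
[1] flags=0000 CC?T → r3=0xbb
[2] flags=0000 LT?F → skip
[3] flags=0000 CC?T → r5=0xea
[4] flags=1001 → (cmp)
[5] flags=1001 LS?T → r0=0x56
[6] flags=1001 LE?F → skip
[7] flags=0000 → (cmp)
[8] flags=0000 GT?T → r1=0x6c
[9] flags=0000 CC?T → r2=0x58
[10] flags=0000 NE?T → r1=0x41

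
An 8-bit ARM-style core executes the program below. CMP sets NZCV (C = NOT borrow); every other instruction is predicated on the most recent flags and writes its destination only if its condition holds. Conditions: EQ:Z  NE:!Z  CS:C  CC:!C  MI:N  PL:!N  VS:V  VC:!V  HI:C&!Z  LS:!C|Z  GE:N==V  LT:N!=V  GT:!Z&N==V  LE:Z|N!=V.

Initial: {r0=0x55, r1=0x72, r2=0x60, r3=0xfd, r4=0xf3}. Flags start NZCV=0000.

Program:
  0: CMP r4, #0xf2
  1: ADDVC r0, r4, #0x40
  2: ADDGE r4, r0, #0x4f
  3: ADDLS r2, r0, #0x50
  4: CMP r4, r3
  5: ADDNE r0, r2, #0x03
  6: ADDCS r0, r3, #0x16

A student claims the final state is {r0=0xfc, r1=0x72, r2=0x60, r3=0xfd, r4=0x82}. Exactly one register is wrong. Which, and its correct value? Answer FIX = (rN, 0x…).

[0] flags=0010 → (cmp)
[1] flags=0010 VC?T → r0=0x33
[2] flags=0010 GE?T → r4=0x82
[3] flags=0010 LS?F → skip
[4] flags=1000 → (cmp)
[5] flags=1000 NE?T → r0=0x63
[6] flags=1000 CS?F → skip

FIX = (r0, 0x63)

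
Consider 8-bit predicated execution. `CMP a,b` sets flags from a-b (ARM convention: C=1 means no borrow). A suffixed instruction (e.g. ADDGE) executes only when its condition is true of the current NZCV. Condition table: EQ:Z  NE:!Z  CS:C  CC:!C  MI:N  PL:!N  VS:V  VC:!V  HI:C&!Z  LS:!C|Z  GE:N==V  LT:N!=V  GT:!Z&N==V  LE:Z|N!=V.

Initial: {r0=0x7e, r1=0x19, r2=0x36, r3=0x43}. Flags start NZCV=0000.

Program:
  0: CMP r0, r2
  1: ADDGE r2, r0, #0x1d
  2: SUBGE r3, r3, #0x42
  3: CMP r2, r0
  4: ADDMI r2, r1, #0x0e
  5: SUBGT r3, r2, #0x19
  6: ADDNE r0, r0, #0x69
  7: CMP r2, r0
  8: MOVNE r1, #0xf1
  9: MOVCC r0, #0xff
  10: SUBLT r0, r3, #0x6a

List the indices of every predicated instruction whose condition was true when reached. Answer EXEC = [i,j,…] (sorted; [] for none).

EXEC = [1,2,6,8,9,10]

0: ✓ CMP  NZCV=0010
1: ✓ ADDGE  r2←0x9b
2: ✓ SUBGE  r3←0x01
3: ✓ CMP  NZCV=0011
4: · ADDMI
5: · SUBGT
6: ✓ ADDNE  r0←0xe7
7: ✓ CMP  NZCV=1000
8: ✓ MOVNE  r1←0xf1
9: ✓ MOVCC  r0←0xff
10: ✓ SUBLT  r0←0x97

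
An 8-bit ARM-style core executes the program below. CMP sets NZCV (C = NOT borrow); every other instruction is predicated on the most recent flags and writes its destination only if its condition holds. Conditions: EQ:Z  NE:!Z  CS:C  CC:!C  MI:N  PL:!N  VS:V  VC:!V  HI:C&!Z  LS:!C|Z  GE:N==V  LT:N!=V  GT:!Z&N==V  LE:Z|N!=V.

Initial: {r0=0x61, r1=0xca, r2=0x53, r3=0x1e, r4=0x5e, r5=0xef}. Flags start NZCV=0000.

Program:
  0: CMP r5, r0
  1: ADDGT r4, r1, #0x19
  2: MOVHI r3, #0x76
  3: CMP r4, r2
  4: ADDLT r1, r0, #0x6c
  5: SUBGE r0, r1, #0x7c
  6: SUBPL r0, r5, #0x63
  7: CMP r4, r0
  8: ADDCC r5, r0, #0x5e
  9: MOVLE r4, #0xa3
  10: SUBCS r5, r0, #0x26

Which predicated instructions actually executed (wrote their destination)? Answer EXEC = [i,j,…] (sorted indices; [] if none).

0: ✓ CMP  NZCV=1010
1: · ADDGT
2: ✓ MOVHI  r3←0x76
3: ✓ CMP  NZCV=0010
4: · ADDLT
5: ✓ SUBGE  r0←0x4e
6: ✓ SUBPL  r0←0x8c
7: ✓ CMP  NZCV=1001
8: ✓ ADDCC  r5←0xea
9: · MOVLE
10: · SUBCS

EXEC = [2,5,6,8]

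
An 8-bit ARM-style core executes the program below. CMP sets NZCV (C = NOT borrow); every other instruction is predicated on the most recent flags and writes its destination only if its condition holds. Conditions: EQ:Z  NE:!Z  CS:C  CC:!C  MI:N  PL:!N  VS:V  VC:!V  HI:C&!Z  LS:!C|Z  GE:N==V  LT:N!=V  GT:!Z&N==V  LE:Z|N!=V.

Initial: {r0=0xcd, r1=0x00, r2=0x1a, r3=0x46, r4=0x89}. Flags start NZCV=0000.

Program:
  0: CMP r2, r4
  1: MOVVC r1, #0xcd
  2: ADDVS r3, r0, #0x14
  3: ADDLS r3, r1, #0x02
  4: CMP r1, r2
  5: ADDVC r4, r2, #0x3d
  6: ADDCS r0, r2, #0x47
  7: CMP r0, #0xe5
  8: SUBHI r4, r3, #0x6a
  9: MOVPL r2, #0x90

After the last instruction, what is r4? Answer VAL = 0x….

[0] flags=1001 → (cmp)
[1] flags=1001 VC?F → skip
[2] flags=1001 VS?T → r3=0xe1
[3] flags=1001 LS?T → r3=0x02
[4] flags=1000 → (cmp)
[5] flags=1000 VC?T → r4=0x57
[6] flags=1000 CS?F → skip
[7] flags=1000 → (cmp)
[8] flags=1000 HI?F → skip
[9] flags=1000 PL?F → skip

VAL = 0x57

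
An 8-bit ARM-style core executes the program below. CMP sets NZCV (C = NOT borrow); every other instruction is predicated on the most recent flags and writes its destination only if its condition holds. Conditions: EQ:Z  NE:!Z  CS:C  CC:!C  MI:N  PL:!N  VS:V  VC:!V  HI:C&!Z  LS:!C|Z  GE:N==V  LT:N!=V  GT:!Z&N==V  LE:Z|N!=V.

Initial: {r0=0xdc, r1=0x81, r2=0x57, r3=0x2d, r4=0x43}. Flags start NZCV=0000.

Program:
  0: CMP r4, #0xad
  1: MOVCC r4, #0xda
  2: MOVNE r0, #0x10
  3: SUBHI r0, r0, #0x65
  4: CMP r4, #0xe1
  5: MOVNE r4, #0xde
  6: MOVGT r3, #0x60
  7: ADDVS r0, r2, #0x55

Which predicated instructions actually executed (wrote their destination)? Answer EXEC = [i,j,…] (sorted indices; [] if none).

0: ✓ CMP  NZCV=1001
1: ✓ MOVCC  r4←0xda
2: ✓ MOVNE  r0←0x10
3: · SUBHI
4: ✓ CMP  NZCV=1000
5: ✓ MOVNE  r4←0xde
6: · MOVGT
7: · ADDVS

EXEC = [1,2,5]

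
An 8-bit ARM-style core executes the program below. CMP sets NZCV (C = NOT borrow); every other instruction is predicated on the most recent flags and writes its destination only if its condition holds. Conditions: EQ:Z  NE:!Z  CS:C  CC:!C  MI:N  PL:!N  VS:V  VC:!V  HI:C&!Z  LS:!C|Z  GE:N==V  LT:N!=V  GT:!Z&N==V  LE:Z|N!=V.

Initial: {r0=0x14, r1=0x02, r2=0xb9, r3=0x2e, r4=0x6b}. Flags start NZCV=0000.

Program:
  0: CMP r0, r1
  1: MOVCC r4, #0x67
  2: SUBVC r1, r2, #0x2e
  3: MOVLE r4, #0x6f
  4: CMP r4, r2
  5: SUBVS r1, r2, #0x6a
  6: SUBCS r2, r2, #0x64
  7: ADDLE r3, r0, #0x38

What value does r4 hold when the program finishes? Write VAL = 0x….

VAL = 0x6b

[0] flags=0010 → (cmp)
[1] flags=0010 CC?F → skip
[2] flags=0010 VC?T → r1=0x8b
[3] flags=0010 LE?F → skip
[4] flags=1001 → (cmp)
[5] flags=1001 VS?T → r1=0x4f
[6] flags=1001 CS?F → skip
[7] flags=1001 LE?F → skip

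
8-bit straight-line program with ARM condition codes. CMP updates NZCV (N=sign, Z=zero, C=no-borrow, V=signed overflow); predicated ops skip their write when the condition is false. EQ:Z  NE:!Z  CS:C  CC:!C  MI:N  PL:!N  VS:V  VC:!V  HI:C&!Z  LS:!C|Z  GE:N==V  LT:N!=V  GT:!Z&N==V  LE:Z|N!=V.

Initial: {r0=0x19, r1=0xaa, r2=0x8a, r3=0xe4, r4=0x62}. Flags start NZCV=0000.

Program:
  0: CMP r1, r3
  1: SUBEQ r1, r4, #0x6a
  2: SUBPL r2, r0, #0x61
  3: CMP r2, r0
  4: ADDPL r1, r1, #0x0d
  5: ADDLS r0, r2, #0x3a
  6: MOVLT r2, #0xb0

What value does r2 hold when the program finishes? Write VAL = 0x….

0: ✓ CMP  NZCV=1000
1: · SUBEQ
2: · SUBPL
3: ✓ CMP  NZCV=0011
4: ✓ ADDPL  r1←0xb7
5: · ADDLS
6: ✓ MOVLT  r2←0xb0

VAL = 0xb0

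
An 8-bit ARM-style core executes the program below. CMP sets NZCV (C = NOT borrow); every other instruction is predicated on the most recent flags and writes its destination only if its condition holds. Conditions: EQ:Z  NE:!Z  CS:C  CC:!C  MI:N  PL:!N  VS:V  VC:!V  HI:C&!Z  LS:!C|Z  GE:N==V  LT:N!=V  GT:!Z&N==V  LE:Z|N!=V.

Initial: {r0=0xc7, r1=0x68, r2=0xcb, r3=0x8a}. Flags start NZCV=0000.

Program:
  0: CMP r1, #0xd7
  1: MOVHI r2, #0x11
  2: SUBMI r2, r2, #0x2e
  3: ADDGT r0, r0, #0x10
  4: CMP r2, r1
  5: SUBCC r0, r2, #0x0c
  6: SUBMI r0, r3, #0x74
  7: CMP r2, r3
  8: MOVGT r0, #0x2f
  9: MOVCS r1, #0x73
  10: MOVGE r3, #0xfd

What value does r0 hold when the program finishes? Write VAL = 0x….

VAL = 0x2f

0: ✓ CMP  NZCV=1001
1: · MOVHI
2: ✓ SUBMI  r2←0x9d
3: ✓ ADDGT  r0←0xd7
4: ✓ CMP  NZCV=0011
5: · SUBCC
6: · SUBMI
7: ✓ CMP  NZCV=0010
8: ✓ MOVGT  r0←0x2f
9: ✓ MOVCS  r1←0x73
10: ✓ MOVGE  r3←0xfd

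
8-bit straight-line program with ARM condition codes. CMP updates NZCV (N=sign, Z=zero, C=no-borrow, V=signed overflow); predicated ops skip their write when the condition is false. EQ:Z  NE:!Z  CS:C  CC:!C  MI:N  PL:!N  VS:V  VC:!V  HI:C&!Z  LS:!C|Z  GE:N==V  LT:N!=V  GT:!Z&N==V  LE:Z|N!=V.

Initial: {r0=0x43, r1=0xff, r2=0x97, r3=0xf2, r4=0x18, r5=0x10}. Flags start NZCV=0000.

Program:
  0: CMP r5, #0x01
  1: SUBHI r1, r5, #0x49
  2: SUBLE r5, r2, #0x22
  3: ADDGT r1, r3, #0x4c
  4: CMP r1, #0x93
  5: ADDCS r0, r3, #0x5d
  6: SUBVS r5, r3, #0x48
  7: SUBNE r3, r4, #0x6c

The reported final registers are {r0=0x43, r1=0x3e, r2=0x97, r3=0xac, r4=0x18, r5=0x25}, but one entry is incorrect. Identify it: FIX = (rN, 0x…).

0: ✓ CMP  NZCV=0010
1: ✓ SUBHI  r1←0xc7
2: · SUBLE
3: ✓ ADDGT  r1←0x3e
4: ✓ CMP  NZCV=1001
5: · ADDCS
6: ✓ SUBVS  r5←0xaa
7: ✓ SUBNE  r3←0xac

FIX = (r5, 0xaa)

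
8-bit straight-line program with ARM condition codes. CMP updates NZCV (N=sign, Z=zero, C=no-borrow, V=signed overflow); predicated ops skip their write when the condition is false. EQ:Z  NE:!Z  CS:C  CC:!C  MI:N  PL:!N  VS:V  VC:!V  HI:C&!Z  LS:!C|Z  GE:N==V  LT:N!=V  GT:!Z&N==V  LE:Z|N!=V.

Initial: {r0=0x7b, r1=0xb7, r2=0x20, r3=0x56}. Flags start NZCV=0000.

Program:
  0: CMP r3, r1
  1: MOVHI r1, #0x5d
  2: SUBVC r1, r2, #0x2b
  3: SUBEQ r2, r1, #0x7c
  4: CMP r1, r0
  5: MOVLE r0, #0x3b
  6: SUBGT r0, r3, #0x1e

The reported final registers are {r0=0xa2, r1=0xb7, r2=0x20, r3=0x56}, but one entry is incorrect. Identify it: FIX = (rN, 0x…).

FIX = (r0, 0x3b)

[0] flags=1001 → (cmp)
[1] flags=1001 HI?F → skip
[2] flags=1001 VC?F → skip
[3] flags=1001 EQ?F → skip
[4] flags=0011 → (cmp)
[5] flags=0011 LE?T → r0=0x3b
[6] flags=0011 GT?F → skip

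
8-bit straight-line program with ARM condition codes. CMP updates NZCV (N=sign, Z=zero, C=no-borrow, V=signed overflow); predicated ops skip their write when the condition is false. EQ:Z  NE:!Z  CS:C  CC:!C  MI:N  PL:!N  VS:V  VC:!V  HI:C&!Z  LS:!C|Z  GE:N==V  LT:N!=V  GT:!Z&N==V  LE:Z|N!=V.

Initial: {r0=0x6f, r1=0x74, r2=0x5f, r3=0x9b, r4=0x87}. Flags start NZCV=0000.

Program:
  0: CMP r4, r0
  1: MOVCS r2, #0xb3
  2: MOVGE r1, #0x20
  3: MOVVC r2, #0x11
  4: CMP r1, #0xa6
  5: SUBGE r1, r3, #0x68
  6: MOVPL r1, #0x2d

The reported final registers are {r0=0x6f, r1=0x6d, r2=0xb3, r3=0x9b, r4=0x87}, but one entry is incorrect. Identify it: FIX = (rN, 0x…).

FIX = (r1, 0x33)

0: ✓ CMP  NZCV=0011
1: ✓ MOVCS  r2←0xb3
2: · MOVGE
3: · MOVVC
4: ✓ CMP  NZCV=1001
5: ✓ SUBGE  r1←0x33
6: · MOVPL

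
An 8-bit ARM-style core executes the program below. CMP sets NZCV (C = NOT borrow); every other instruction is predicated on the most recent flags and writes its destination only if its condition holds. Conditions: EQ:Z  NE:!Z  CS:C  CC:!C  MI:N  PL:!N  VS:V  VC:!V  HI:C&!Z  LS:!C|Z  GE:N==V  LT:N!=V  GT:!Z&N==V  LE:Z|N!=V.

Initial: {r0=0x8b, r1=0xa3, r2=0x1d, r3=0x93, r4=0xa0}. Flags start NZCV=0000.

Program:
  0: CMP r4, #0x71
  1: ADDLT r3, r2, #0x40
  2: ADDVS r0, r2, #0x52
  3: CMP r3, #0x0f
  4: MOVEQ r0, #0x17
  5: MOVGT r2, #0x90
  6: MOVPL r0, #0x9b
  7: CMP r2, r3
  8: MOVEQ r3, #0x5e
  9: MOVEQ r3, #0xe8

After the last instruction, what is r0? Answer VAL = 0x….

[0] flags=0011 → (cmp)
[1] flags=0011 LT?T → r3=0x5d
[2] flags=0011 VS?T → r0=0x6f
[3] flags=0010 → (cmp)
[4] flags=0010 EQ?F → skip
[5] flags=0010 GT?T → r2=0x90
[6] flags=0010 PL?T → r0=0x9b
[7] flags=0011 → (cmp)
[8] flags=0011 EQ?F → skip
[9] flags=0011 EQ?F → skip

VAL = 0x9b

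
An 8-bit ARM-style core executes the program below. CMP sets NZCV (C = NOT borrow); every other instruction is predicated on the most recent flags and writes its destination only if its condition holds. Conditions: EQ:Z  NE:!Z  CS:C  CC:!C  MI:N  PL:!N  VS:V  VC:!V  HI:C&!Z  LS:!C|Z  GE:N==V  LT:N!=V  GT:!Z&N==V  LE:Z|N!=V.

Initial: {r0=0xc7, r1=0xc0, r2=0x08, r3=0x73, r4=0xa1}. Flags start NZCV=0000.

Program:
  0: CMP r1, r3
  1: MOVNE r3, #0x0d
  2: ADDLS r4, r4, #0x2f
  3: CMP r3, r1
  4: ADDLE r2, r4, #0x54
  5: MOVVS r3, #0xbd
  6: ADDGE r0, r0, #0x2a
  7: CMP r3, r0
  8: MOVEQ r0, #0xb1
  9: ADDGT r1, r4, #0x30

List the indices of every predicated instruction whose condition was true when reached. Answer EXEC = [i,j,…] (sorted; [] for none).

EXEC = [1,6,9]

[0] flags=0011 → (cmp)
[1] flags=0011 NE?T → r3=0x0d
[2] flags=0011 LS?F → skip
[3] flags=0000 → (cmp)
[4] flags=0000 LE?F → skip
[5] flags=0000 VS?F → skip
[6] flags=0000 GE?T → r0=0xf1
[7] flags=0000 → (cmp)
[8] flags=0000 EQ?F → skip
[9] flags=0000 GT?T → r1=0xd1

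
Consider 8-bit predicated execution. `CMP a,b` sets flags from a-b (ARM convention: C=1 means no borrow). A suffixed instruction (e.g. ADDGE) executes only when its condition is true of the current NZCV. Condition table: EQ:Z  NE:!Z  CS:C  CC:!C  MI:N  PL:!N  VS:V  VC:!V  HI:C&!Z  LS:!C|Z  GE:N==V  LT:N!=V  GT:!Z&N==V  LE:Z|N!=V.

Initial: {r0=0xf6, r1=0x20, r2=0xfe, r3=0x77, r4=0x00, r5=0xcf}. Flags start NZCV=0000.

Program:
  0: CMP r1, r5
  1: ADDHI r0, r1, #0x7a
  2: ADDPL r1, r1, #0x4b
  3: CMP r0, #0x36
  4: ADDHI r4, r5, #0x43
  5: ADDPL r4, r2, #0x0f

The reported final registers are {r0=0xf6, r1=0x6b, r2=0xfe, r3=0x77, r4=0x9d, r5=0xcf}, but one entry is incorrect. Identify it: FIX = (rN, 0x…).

0: ✓ CMP  NZCV=0000
1: · ADDHI
2: ✓ ADDPL  r1←0x6b
3: ✓ CMP  NZCV=1010
4: ✓ ADDHI  r4←0x12
5: · ADDPL

FIX = (r4, 0x12)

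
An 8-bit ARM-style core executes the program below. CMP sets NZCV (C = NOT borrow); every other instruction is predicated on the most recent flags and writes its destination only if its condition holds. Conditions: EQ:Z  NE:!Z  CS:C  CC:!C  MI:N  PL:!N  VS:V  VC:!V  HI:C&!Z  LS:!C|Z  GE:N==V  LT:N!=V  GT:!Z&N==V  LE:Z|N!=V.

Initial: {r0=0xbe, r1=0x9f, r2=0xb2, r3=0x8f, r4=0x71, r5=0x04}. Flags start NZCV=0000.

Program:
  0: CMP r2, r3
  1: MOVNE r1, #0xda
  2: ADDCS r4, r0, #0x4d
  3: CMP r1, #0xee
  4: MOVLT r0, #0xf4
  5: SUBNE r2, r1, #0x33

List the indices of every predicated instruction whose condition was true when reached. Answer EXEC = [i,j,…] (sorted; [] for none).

0: ✓ CMP  NZCV=0010
1: ✓ MOVNE  r1←0xda
2: ✓ ADDCS  r4←0x0b
3: ✓ CMP  NZCV=1000
4: ✓ MOVLT  r0←0xf4
5: ✓ SUBNE  r2←0xa7

EXEC = [1,2,4,5]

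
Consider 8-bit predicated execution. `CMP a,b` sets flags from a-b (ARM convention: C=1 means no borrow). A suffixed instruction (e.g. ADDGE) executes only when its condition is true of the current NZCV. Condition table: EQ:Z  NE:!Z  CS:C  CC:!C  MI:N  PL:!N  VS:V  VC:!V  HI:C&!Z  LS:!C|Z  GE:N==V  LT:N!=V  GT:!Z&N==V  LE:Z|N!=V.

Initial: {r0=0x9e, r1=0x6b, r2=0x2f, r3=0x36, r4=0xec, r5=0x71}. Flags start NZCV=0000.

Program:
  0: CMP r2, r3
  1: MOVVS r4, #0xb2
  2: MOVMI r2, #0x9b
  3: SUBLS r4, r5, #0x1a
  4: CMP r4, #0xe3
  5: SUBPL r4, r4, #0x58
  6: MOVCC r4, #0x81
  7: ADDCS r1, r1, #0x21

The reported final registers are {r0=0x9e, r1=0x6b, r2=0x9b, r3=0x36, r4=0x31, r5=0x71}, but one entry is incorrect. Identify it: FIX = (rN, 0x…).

FIX = (r4, 0x81)

[0] flags=1000 → (cmp)
[1] flags=1000 VS?F → skip
[2] flags=1000 MI?T → r2=0x9b
[3] flags=1000 LS?T → r4=0x57
[4] flags=0000 → (cmp)
[5] flags=0000 PL?T → r4=0xff
[6] flags=0000 CC?T → r4=0x81
[7] flags=0000 CS?F → skip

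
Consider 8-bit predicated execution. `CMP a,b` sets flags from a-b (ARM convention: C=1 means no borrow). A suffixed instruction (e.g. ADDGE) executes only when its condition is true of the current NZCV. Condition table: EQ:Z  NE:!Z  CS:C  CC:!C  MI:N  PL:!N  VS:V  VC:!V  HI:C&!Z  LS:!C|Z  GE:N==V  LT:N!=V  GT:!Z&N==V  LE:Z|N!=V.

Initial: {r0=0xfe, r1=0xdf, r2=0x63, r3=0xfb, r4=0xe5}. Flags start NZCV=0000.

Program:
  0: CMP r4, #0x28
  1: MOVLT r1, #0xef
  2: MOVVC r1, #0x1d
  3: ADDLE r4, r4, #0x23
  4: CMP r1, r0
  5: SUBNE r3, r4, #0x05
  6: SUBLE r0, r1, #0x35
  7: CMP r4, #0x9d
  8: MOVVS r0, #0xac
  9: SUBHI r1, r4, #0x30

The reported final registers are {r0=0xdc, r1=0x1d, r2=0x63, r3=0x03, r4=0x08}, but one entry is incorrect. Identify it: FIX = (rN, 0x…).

0: ✓ CMP  NZCV=1010
1: ✓ MOVLT  r1←0xef
2: ✓ MOVVC  r1←0x1d
3: ✓ ADDLE  r4←0x08
4: ✓ CMP  NZCV=0000
5: ✓ SUBNE  r3←0x03
6: · SUBLE
7: ✓ CMP  NZCV=0000
8: · MOVVS
9: · SUBHI

FIX = (r0, 0xfe)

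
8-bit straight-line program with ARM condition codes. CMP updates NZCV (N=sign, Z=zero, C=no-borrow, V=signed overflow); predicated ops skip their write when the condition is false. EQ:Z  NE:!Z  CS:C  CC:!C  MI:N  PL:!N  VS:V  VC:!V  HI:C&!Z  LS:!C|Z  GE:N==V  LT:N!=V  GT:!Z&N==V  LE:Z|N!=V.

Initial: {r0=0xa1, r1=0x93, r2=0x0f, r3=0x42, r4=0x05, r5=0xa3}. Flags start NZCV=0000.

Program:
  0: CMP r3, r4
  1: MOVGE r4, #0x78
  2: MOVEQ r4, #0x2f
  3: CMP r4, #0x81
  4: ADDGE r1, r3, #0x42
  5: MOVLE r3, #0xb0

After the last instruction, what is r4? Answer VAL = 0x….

VAL = 0x78

0: ✓ CMP  NZCV=0010
1: ✓ MOVGE  r4←0x78
2: · MOVEQ
3: ✓ CMP  NZCV=1001
4: ✓ ADDGE  r1←0x84
5: · MOVLE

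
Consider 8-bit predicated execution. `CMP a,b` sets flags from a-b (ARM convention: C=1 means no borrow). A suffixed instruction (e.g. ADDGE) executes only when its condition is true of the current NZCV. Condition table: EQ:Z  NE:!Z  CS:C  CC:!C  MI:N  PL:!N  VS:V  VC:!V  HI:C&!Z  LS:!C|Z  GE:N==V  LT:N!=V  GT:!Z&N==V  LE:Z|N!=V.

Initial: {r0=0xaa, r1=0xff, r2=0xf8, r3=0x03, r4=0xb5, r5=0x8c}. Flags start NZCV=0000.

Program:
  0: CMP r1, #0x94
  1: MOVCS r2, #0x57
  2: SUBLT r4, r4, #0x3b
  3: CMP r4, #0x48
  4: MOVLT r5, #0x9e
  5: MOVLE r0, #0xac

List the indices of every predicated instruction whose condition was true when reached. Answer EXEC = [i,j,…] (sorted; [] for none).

EXEC = [1,4,5]

[0] flags=0010 → (cmp)
[1] flags=0010 CS?T → r2=0x57
[2] flags=0010 LT?F → skip
[3] flags=0011 → (cmp)
[4] flags=0011 LT?T → r5=0x9e
[5] flags=0011 LE?T → r0=0xac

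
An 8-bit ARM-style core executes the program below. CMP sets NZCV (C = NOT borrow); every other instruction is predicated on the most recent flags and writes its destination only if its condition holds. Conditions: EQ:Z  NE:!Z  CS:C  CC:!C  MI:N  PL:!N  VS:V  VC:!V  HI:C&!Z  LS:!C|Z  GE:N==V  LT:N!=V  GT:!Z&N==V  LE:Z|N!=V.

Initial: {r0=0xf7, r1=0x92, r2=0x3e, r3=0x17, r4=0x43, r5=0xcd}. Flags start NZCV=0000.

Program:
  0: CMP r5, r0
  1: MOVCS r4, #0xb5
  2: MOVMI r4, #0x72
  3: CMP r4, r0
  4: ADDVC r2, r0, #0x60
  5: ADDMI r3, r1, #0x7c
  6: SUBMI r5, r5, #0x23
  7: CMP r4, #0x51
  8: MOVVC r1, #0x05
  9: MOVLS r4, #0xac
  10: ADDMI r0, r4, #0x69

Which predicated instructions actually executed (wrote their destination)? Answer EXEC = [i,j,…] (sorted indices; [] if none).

EXEC = [2,4,8]

0: ✓ CMP  NZCV=1000
1: · MOVCS
2: ✓ MOVMI  r4←0x72
3: ✓ CMP  NZCV=0000
4: ✓ ADDVC  r2←0x57
5: · ADDMI
6: · SUBMI
7: ✓ CMP  NZCV=0010
8: ✓ MOVVC  r1←0x05
9: · MOVLS
10: · ADDMI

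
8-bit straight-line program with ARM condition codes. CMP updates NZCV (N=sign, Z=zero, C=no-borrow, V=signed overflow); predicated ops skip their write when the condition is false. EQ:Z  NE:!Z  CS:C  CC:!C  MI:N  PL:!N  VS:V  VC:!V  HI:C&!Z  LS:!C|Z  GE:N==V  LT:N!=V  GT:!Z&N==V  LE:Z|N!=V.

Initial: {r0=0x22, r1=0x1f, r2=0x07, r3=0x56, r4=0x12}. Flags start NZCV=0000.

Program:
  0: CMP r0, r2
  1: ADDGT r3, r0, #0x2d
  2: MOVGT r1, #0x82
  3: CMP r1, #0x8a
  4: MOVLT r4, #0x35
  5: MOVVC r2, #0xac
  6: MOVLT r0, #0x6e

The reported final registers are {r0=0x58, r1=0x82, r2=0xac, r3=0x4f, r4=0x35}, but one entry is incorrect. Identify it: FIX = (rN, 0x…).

FIX = (r0, 0x6e)

[0] flags=0010 → (cmp)
[1] flags=0010 GT?T → r3=0x4f
[2] flags=0010 GT?T → r1=0x82
[3] flags=1000 → (cmp)
[4] flags=1000 LT?T → r4=0x35
[5] flags=1000 VC?T → r2=0xac
[6] flags=1000 LT?T → r0=0x6e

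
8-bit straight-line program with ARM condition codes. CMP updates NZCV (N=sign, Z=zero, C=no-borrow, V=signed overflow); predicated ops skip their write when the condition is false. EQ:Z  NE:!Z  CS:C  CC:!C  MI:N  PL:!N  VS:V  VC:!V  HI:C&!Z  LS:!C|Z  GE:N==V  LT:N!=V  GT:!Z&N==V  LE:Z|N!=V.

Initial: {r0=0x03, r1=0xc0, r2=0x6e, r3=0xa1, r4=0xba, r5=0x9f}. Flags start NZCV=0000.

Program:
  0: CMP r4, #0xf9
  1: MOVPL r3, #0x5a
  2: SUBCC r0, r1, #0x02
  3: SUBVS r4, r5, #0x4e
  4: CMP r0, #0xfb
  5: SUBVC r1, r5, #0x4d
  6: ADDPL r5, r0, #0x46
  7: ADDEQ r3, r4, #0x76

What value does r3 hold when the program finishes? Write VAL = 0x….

[0] flags=1000 → (cmp)
[1] flags=1000 PL?F → skip
[2] flags=1000 CC?T → r0=0xbe
[3] flags=1000 VS?F → skip
[4] flags=1000 → (cmp)
[5] flags=1000 VC?T → r1=0x52
[6] flags=1000 PL?F → skip
[7] flags=1000 EQ?F → skip

VAL = 0xa1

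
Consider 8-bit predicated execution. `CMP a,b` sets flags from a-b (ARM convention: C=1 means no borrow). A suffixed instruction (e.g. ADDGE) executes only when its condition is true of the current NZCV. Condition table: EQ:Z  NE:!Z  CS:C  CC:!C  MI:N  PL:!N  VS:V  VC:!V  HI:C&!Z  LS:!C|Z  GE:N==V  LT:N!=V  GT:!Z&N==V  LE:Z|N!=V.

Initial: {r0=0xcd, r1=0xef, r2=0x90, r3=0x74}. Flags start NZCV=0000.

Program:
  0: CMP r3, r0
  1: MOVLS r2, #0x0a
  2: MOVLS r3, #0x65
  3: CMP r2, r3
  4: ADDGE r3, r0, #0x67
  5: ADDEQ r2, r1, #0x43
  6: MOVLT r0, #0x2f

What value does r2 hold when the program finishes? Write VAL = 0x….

VAL = 0x0a

[0] flags=1001 → (cmp)
[1] flags=1001 LS?T → r2=0x0a
[2] flags=1001 LS?T → r3=0x65
[3] flags=1000 → (cmp)
[4] flags=1000 GE?F → skip
[5] flags=1000 EQ?F → skip
[6] flags=1000 LT?T → r0=0x2f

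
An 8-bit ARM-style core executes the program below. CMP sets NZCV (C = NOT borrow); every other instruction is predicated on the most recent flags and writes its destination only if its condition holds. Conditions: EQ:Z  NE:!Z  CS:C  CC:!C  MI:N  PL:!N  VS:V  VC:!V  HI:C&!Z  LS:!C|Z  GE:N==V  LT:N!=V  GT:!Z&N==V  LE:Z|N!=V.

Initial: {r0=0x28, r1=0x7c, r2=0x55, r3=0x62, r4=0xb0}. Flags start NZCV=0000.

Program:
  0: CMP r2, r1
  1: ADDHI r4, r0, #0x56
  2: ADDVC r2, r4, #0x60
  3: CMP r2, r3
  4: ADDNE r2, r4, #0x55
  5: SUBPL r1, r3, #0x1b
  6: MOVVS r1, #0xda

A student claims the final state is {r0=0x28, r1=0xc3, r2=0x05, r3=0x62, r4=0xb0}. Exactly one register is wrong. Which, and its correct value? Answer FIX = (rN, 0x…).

0: ✓ CMP  NZCV=1000
1: · ADDHI
2: ✓ ADDVC  r2←0x10
3: ✓ CMP  NZCV=1000
4: ✓ ADDNE  r2←0x05
5: · SUBPL
6: · MOVVS

FIX = (r1, 0x7c)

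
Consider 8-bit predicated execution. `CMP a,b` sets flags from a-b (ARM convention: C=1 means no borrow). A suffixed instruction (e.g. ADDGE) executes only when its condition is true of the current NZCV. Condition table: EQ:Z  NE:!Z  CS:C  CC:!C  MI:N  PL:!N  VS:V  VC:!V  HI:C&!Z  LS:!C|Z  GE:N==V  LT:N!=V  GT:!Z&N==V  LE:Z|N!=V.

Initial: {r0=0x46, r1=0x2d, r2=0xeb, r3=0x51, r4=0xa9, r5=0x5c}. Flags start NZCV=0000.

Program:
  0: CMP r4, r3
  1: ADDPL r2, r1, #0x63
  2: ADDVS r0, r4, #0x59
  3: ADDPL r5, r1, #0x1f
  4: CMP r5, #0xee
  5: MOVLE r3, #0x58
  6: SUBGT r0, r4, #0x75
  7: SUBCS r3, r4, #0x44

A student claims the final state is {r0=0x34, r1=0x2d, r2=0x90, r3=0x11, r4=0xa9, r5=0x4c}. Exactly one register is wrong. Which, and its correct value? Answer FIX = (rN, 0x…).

FIX = (r3, 0x51)

[0] flags=0011 → (cmp)
[1] flags=0011 PL?T → r2=0x90
[2] flags=0011 VS?T → r0=0x02
[3] flags=0011 PL?T → r5=0x4c
[4] flags=0000 → (cmp)
[5] flags=0000 LE?F → skip
[6] flags=0000 GT?T → r0=0x34
[7] flags=0000 CS?F → skip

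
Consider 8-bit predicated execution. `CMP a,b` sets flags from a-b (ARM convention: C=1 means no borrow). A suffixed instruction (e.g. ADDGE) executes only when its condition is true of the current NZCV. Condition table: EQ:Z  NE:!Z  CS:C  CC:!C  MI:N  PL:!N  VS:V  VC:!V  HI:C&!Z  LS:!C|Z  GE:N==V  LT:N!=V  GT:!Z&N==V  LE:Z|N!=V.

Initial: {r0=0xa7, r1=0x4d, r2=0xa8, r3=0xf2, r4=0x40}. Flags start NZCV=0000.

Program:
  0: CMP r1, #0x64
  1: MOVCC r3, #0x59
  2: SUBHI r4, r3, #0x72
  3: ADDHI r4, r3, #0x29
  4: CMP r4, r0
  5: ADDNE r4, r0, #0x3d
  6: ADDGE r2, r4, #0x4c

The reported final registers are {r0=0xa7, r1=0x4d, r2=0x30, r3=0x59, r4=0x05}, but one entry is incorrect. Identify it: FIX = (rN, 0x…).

[0] flags=1000 → (cmp)
[1] flags=1000 CC?T → r3=0x59
[2] flags=1000 HI?F → skip
[3] flags=1000 HI?F → skip
[4] flags=1001 → (cmp)
[5] flags=1001 NE?T → r4=0xe4
[6] flags=1001 GE?T → r2=0x30

FIX = (r4, 0xe4)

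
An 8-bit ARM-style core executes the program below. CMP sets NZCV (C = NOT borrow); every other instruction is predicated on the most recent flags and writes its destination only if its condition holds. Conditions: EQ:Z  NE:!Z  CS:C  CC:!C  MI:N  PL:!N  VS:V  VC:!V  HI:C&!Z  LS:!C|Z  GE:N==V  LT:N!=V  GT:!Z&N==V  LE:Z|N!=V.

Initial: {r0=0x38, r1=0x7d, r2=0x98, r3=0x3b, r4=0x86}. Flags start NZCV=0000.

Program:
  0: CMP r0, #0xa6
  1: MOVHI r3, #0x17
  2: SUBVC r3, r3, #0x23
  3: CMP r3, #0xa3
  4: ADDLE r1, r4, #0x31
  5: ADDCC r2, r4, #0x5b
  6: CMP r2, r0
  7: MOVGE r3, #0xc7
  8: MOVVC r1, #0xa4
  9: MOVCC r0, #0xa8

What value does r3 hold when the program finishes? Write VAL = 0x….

[0] flags=1001 → (cmp)
[1] flags=1001 HI?F → skip
[2] flags=1001 VC?F → skip
[3] flags=1001 → (cmp)
[4] flags=1001 LE?F → skip
[5] flags=1001 CC?T → r2=0xe1
[6] flags=1010 → (cmp)
[7] flags=1010 GE?F → skip
[8] flags=1010 VC?T → r1=0xa4
[9] flags=1010 CC?F → skip

VAL = 0x3b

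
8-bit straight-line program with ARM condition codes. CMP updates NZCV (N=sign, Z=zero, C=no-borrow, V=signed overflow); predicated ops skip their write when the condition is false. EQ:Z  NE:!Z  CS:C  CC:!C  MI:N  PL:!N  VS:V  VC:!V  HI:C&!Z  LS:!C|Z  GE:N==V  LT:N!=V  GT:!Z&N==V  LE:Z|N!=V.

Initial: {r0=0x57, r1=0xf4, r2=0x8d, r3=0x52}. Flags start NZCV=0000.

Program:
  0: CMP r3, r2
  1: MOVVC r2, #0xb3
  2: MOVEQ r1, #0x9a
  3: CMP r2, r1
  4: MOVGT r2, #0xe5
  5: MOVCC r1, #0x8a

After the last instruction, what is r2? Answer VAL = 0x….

0: ✓ CMP  NZCV=1001
1: · MOVVC
2: · MOVEQ
3: ✓ CMP  NZCV=1000
4: · MOVGT
5: ✓ MOVCC  r1←0x8a

VAL = 0x8d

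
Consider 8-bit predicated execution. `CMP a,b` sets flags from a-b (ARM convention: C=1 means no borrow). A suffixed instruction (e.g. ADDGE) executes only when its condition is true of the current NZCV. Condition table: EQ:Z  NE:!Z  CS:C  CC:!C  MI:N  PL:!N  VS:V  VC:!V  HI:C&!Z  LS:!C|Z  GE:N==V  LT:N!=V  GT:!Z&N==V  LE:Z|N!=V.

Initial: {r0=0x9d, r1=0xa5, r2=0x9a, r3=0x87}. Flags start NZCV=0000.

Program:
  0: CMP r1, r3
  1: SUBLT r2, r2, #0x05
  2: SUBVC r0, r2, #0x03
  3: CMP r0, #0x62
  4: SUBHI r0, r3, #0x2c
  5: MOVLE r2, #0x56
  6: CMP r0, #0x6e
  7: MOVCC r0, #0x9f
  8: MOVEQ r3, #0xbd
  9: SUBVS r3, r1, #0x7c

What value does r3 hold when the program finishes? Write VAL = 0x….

0: ✓ CMP  NZCV=0010
1: · SUBLT
2: ✓ SUBVC  r0←0x97
3: ✓ CMP  NZCV=0011
4: ✓ SUBHI  r0←0x5b
5: ✓ MOVLE  r2←0x56
6: ✓ CMP  NZCV=1000
7: ✓ MOVCC  r0←0x9f
8: · MOVEQ
9: · SUBVS

VAL = 0x87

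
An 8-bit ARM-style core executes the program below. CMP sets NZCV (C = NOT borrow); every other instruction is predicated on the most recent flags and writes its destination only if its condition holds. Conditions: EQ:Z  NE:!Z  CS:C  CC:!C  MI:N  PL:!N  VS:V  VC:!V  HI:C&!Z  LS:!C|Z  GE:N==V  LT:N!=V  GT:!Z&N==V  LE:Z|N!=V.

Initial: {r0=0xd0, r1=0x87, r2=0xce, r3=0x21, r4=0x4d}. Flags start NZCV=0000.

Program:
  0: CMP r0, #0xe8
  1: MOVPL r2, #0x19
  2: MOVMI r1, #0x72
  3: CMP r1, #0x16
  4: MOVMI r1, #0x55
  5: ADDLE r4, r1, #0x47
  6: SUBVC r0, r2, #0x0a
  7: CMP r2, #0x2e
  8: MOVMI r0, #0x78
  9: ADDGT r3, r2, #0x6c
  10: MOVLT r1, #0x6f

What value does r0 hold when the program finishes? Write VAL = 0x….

VAL = 0x78

[0] flags=1000 → (cmp)
[1] flags=1000 PL?F → skip
[2] flags=1000 MI?T → r1=0x72
[3] flags=0010 → (cmp)
[4] flags=0010 MI?F → skip
[5] flags=0010 LE?F → skip
[6] flags=0010 VC?T → r0=0xc4
[7] flags=1010 → (cmp)
[8] flags=1010 MI?T → r0=0x78
[9] flags=1010 GT?F → skip
[10] flags=1010 LT?T → r1=0x6f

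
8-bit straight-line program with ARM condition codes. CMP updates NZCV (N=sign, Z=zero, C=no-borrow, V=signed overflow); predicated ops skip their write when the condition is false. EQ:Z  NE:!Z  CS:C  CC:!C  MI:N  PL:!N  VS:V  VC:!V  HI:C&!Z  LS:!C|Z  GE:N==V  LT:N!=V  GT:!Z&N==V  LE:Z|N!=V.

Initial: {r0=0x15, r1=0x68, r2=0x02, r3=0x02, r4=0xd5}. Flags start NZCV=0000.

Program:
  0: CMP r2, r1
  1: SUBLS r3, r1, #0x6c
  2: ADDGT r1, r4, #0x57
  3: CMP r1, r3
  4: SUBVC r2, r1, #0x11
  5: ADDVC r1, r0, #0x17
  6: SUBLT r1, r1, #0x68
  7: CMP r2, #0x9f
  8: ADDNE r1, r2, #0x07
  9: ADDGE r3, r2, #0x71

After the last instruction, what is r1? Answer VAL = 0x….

[0] flags=1000 → (cmp)
[1] flags=1000 LS?T → r3=0xfc
[2] flags=1000 GT?F → skip
[3] flags=0000 → (cmp)
[4] flags=0000 VC?T → r2=0x57
[5] flags=0000 VC?T → r1=0x2c
[6] flags=0000 LT?F → skip
[7] flags=1001 → (cmp)
[8] flags=1001 NE?T → r1=0x5e
[9] flags=1001 GE?T → r3=0xc8

VAL = 0x5e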